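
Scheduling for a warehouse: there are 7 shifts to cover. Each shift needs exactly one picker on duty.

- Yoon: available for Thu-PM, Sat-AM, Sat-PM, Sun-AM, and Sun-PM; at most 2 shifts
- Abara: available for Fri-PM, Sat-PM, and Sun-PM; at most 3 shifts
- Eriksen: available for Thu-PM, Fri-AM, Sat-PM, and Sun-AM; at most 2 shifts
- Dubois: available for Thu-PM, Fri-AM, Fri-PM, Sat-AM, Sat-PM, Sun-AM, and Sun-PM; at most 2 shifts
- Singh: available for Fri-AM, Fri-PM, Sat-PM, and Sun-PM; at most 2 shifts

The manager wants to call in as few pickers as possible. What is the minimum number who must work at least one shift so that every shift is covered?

3

7 slots to fill and no one can take more than 3, so at least ⌈7/3⌉ = 3 pickers are needed.
Yoon, Abara, and Eriksen alone can cover everything: Thu-PM→Yoon, Fri-AM→Eriksen, Fri-PM→Abara, Sat-AM→Yoon, Sat-PM→Abara, Sun-AM→Eriksen, Sun-PM→Abara.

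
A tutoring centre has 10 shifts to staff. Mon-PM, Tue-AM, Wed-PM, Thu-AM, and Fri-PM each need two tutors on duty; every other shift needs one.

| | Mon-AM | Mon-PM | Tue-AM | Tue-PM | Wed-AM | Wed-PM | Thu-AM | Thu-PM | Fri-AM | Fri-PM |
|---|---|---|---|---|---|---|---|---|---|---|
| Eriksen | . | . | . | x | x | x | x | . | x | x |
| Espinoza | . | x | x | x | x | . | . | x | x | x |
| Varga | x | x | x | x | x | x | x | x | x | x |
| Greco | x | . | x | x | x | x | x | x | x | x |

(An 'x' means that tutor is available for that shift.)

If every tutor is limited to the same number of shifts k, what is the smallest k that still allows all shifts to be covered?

With 4 tutors and 15 worker-slots to fill, someone must work at least ⌈15/4⌉ = 4 shifts, so k ≥ 4.
k = 4 works: Mon-AM→Varga, Mon-PM→Espinoza+Varga, Tue-AM→Espinoza+Varga, Tue-PM→Eriksen, Wed-AM→Eriksen, Wed-PM→Eriksen+Varga, Thu-AM→Eriksen+Greco, Thu-PM→Espinoza, Fri-AM→Greco, Fri-PM→Espinoza+Greco.
Loads: Eriksen 4, Espinoza 4, Varga 4, Greco 3 — all ≤ 4.

4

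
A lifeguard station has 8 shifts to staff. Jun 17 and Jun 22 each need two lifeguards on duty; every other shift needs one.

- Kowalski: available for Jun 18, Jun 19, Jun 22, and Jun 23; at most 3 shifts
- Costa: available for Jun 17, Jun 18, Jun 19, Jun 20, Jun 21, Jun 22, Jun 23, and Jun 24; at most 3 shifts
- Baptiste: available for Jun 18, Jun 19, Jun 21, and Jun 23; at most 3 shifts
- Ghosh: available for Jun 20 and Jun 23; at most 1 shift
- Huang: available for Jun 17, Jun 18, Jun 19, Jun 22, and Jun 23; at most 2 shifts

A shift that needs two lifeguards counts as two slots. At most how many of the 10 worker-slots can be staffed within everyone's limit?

Total capacity across all lifeguards is 3+3+3+1+2 = 12, and 10 slots are needed, so at most 10 can be filled.
An assignment achieving 10: Jun 17→Costa+Huang, Jun 18→Kowalski, Jun 19→Kowalski, Jun 20→Costa, Jun 21→Baptiste, Jun 22→Kowalski+Huang, Jun 23→Baptiste, Jun 24→Costa.
Loads: Kowalski 3/3, Costa 3/3, Baptiste 2/3, Ghosh 0/1, Huang 2/2.

10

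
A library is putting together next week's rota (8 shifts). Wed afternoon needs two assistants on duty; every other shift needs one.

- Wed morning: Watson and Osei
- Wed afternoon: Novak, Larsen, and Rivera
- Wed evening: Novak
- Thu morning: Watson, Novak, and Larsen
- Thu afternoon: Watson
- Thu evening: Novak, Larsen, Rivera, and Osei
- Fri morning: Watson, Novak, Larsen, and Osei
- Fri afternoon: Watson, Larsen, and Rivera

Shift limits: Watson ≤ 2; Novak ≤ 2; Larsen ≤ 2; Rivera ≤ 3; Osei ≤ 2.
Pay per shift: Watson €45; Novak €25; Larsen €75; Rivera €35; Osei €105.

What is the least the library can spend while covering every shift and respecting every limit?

Wed evening can only be covered by Novak, so that assignment is forced.
Thu afternoon can only be covered by Watson, so that assignment is forced.
Picking the cheapest available assistant for each shift independently would cost €285, but that ignores the shift limits.
An optimal schedule: Wed morning→Watson, Wed afternoon→Novak+Rivera, Wed evening→Novak, Thu morning→Larsen, Thu afternoon→Watson, Thu evening→Rivera, Fri morning→Larsen, Fri afternoon→Rivera.
Total: 45 + 25 + 35 + 25 + 75 + 45 + 35 + 75 + 35 = €395.

€395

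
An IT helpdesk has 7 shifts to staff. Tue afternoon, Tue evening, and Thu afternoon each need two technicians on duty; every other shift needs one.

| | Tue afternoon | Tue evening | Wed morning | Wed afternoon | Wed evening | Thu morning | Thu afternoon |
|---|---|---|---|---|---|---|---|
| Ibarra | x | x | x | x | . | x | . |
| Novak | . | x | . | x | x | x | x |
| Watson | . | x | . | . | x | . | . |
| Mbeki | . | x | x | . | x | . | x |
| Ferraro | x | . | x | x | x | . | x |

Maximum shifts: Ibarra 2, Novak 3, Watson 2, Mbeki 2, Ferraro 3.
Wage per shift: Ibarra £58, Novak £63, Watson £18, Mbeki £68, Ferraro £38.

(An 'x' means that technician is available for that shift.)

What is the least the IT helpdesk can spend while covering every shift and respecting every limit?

£455

Tue afternoon can only be covered by Ibarra and Ferraro, so that assignment is forced.
Picking the cheapest available technician for each shift independently would cost £425, but that ignores the shift limits.
An optimal schedule: Tue afternoon→Ferraro+Ibarra, Tue evening→Watson+Novak, Wed morning→Ferraro, Wed afternoon→Novak, Wed evening→Watson, Thu morning→Ibarra, Thu afternoon→Ferraro+Novak.
Total: 38 + 58 + 18 + 63 + 38 + 63 + 18 + 58 + 38 + 63 = £455.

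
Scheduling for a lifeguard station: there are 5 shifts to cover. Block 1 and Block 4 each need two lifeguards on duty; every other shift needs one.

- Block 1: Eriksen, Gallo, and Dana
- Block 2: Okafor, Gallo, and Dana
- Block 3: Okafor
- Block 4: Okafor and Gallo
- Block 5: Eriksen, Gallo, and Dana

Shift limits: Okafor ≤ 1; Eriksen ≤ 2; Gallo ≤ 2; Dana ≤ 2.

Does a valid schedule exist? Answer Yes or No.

No

Total capacity is 7 and 7 slots are needed, so capacity alone doesn't rule it out.
Shifts {Block 3, Block 4} need 3 worker-slots in total, but the lifeguards available for any of those shifts (Okafor and Gallo) can supply at most 2 among them. So no valid schedule exists.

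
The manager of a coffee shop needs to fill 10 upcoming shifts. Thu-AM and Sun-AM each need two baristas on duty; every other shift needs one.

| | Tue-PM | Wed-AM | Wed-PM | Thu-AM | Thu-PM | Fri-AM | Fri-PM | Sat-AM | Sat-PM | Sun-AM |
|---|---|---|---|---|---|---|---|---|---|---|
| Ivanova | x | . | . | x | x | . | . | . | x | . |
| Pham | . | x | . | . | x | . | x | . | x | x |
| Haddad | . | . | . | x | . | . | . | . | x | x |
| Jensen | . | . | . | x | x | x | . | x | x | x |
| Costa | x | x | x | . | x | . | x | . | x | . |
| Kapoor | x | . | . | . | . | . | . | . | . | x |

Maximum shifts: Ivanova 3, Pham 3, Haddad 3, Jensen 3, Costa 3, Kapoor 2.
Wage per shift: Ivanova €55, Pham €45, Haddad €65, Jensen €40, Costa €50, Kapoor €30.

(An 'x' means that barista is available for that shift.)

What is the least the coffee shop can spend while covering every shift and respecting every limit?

€520

Wed-PM can only be covered by Costa, so that assignment is forced.
Fri-AM can only be covered by Jensen, so that assignment is forced.
Sat-AM can only be covered by Jensen, so that assignment is forced.
Picking the cheapest available barista for each shift independently would cost €495, but that ignores the shift limits.
An optimal schedule: Tue-PM→Kapoor, Wed-AM→Pham, Wed-PM→Costa, Thu-AM→Jensen+Ivanova, Thu-PM→Costa, Fri-AM→Jensen, Fri-PM→Pham, Sat-AM→Jensen, Sat-PM→Costa, Sun-AM→Kapoor+Pham.
Total: 30 + 45 + 50 + 40 + 55 + 50 + 40 + 45 + 40 + 50 + 30 + 45 = €520.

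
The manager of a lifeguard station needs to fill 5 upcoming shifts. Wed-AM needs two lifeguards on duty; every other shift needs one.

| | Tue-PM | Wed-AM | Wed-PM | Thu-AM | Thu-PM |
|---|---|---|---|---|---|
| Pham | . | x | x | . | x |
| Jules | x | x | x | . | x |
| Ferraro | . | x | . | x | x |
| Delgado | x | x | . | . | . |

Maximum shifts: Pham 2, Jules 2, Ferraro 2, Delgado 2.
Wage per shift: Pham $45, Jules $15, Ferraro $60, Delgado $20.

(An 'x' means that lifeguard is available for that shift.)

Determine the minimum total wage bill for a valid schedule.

Thu-AM can only be covered by Ferraro, so that assignment is forced.
Picking the cheapest available lifeguard for each shift independently would cost $140, but that ignores the shift limits.
An optimal schedule: Tue-PM→Delgado, Wed-AM→Delgado+Pham, Wed-PM→Jules, Thu-AM→Ferraro, Thu-PM→Jules.
Total: 20 + 20 + 45 + 15 + 60 + 15 = $175.

$175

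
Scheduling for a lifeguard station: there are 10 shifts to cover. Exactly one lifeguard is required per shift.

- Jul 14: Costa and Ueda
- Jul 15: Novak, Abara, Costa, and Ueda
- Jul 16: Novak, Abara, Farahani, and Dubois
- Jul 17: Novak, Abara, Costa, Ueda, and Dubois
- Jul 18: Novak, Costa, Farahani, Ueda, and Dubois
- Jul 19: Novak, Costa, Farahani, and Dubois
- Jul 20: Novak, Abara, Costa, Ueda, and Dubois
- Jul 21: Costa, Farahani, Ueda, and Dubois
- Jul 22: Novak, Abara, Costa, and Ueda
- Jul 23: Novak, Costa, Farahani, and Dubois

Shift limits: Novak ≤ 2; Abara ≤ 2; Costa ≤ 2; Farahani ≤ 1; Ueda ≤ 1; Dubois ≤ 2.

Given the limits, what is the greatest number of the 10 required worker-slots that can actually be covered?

Total capacity across all lifeguards is 2+2+2+1+1+2 = 10, and 10 slots are needed, so at most 10 can be filled.
An assignment achieving 10: Jul 14→Costa, Jul 15→Novak, Jul 16→Novak, Jul 17→Abara, Jul 18→Ueda, Jul 19→Costa, Jul 20→Dubois, Jul 21→Farahani, Jul 22→Abara, Jul 23→Dubois.
Loads: Novak 2/2, Abara 2/2, Costa 2/2, Farahani 1/1, Ueda 1/1, Dubois 2/2.

10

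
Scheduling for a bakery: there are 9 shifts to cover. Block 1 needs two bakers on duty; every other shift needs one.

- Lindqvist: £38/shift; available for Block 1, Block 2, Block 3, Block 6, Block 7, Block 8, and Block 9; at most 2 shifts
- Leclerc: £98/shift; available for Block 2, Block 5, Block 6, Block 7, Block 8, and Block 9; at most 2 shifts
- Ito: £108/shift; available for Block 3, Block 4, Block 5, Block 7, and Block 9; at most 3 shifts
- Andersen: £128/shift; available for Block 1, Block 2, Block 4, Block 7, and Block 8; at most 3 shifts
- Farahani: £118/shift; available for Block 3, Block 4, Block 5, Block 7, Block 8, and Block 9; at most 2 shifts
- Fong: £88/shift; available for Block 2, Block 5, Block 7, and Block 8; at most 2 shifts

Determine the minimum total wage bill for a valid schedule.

£900

Block 1 can only be covered by Lindqvist and Andersen, so that assignment is forced.
Picking the cheapest available baker for each shift independently would cost £590, but that ignores the shift limits.
An optimal schedule: Block 1→Lindqvist+Andersen, Block 2→Fong, Block 3→Ito, Block 4→Ito, Block 5→Fong, Block 6→Lindqvist, Block 7→Ito, Block 8→Leclerc, Block 9→Leclerc.
Total: 38 + 128 + 88 + 108 + 108 + 88 + 38 + 108 + 98 + 98 = £900.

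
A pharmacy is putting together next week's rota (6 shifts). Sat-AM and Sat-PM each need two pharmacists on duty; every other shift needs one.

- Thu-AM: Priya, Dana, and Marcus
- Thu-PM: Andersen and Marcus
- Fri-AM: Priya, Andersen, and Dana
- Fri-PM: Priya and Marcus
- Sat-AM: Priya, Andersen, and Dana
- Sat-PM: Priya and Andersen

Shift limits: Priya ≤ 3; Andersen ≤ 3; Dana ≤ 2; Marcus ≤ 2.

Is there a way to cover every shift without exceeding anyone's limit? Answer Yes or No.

Yes

Sat-PM can only be covered by Priya and Andersen, so that assignment is forced.
One valid schedule: Thu-AM→Priya, Thu-PM→Andersen, Fri-AM→Dana, Fri-PM→Priya, Sat-AM→Andersen+Dana, Sat-PM→Priya+Andersen.
Loads: Priya 3/3, Andersen 3/3, Dana 2/2, Marcus 0/2 — all within limits.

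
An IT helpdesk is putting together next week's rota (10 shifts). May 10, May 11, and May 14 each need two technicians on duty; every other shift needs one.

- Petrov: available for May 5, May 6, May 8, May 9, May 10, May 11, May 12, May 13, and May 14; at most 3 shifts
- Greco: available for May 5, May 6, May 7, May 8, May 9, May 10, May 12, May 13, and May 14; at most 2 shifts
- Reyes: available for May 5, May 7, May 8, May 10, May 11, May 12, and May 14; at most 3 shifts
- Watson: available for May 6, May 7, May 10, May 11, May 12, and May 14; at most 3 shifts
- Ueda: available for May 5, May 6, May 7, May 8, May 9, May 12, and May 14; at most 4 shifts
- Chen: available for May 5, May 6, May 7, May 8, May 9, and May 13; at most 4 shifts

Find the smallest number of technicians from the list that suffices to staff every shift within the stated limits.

13 slots to fill and no one can take more than 4, so at least ⌈13/4⌉ = 4 technicians are needed.
Petrov, Reyes, Watson, and Ueda alone can cover everything: May 5→Petrov, May 6→Watson, May 7→Ueda, May 8→Ueda, May 9→Petrov, May 10→Reyes+Watson, May 11→Reyes+Watson, May 12→Ueda, May 13→Petrov, May 14→Reyes+Ueda.

4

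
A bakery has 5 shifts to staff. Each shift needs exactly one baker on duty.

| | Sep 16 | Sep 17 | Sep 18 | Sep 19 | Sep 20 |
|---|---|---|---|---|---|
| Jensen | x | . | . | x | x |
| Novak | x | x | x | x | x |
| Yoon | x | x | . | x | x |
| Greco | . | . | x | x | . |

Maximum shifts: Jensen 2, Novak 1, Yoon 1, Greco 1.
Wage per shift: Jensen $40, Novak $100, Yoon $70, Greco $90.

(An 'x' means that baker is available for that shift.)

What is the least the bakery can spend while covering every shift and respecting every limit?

Picking the cheapest available baker for each shift independently would cost $280, but that ignores the shift limits.
An optimal schedule: Sep 16→Jensen, Sep 17→Novak, Sep 18→Greco, Sep 19→Yoon, Sep 20→Jensen.
Total: 40 + 100 + 90 + 70 + 40 = $340.

$340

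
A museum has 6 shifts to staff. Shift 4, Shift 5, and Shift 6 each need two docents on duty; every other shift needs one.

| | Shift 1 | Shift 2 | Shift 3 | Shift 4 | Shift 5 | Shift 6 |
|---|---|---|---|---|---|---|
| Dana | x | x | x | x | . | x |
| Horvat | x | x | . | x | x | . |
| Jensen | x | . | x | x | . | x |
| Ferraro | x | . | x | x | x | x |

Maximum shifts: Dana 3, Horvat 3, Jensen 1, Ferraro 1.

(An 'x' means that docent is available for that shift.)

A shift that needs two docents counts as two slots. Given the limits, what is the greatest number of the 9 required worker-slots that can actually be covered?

Total capacity across all docents is 3+3+1+1 = 8, and 9 slots are needed, so at most 8 can be filled.
An assignment achieving 8: Shift 1→Horvat, Shift 2→Dana, Shift 3→Dana, Shift 4→Horvat, Shift 5→Horvat+Ferraro, Shift 6→Dana+Jensen.
Loads: Dana 3/3, Horvat 3/3, Jensen 1/1, Ferraro 1/1.

8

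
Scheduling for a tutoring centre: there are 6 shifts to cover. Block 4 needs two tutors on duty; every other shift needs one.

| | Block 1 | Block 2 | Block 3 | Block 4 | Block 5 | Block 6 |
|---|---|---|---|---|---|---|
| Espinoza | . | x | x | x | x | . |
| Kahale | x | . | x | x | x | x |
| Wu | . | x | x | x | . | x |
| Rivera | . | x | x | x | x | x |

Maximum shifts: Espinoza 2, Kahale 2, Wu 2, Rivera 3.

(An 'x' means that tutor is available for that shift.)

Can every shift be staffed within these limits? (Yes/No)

Block 1 can only be covered by Kahale, so that assignment is forced.
One valid schedule: Block 1→Kahale, Block 2→Espinoza, Block 3→Wu, Block 4→Wu+Rivera, Block 5→Espinoza, Block 6→Kahale.
Loads: Espinoza 2/2, Kahale 2/2, Wu 2/2, Rivera 1/3 — all within limits.

Yes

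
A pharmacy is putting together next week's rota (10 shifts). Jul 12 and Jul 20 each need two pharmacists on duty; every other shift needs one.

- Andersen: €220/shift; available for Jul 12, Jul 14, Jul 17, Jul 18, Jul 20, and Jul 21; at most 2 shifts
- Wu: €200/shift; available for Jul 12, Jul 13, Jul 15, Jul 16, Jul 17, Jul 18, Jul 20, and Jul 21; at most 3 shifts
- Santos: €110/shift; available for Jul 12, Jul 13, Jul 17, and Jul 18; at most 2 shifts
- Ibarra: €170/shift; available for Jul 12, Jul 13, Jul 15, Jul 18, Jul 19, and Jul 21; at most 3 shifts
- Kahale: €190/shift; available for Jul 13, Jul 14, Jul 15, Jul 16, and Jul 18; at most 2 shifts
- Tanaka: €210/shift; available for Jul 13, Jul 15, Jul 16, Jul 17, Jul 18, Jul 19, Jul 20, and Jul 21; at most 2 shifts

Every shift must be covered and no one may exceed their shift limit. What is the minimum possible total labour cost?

Picking the cheapest available pharmacist for each shift independently would cost €1910, but that ignores the shift limits.
An optimal schedule: Jul 12→Santos+Wu, Jul 13→Wu, Jul 14→Kahale, Jul 15→Ibarra, Jul 16→Kahale, Jul 17→Santos, Jul 18→Tanaka, Jul 19→Ibarra, Jul 20→Wu+Tanaka, Jul 21→Ibarra.
Total: 110 + 200 + 200 + 190 + 170 + 190 + 110 + 210 + 170 + 200 + 210 + 170 = €2130.

€2130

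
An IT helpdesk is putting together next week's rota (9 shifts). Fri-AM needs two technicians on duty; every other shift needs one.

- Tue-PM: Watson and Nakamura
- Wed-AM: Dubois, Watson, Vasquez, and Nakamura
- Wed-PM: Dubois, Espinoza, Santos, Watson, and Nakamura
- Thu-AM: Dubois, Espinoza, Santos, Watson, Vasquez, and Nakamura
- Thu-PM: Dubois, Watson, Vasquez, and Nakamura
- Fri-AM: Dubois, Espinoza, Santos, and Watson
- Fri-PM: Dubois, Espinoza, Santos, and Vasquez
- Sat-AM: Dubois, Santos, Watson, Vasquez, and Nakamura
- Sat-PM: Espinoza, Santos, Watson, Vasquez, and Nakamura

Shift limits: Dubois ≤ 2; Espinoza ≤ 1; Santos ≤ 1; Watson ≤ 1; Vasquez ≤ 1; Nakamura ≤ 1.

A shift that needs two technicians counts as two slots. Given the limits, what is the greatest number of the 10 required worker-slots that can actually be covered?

7

Total capacity across all technicians is 2+1+1+1+1+1 = 7, and 10 slots are needed, so at most 7 can be filled.
An assignment achieving 7: Tue-PM→Watson, Wed-AM→Dubois, Wed-PM→Nakamura, Thu-PM→Dubois, Fri-AM→Espinoza+Santos, Fri-PM→Vasquez.
Loads: Dubois 2/2, Espinoza 1/1, Santos 1/1, Watson 1/1, Vasquez 1/1, Nakamura 1/1.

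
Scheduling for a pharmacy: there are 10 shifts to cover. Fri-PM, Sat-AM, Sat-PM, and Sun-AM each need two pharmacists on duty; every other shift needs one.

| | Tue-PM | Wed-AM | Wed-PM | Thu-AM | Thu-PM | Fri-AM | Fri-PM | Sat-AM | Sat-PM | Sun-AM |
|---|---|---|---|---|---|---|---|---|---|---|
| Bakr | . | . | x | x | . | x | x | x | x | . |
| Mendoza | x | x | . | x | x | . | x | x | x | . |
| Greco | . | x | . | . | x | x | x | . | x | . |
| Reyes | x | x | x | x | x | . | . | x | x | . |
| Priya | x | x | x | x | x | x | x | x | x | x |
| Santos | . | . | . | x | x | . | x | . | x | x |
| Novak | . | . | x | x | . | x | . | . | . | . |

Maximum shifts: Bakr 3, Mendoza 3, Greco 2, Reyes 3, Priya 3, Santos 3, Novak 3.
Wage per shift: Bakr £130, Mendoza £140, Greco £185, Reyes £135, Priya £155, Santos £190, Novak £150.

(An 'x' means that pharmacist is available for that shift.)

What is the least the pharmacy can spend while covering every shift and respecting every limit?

Sun-AM can only be covered by Priya and Santos, so that assignment is forced.
Picking the cheapest available pharmacist for each shift independently would cost £1940, but that ignores the shift limits.
An optimal schedule: Tue-PM→Reyes, Wed-AM→Reyes, Wed-PM→Novak, Thu-AM→Novak, Thu-PM→Reyes, Fri-AM→Novak, Fri-PM→Bakr+Mendoza, Sat-AM→Bakr+Mendoza, Sat-PM→Bakr+Mendoza, Sun-AM→Priya+Santos.
Total: 135 + 135 + 150 + 150 + 135 + 150 + 130 + 140 + 130 + 140 + 130 + 140 + 155 + 190 = £2010.

£2010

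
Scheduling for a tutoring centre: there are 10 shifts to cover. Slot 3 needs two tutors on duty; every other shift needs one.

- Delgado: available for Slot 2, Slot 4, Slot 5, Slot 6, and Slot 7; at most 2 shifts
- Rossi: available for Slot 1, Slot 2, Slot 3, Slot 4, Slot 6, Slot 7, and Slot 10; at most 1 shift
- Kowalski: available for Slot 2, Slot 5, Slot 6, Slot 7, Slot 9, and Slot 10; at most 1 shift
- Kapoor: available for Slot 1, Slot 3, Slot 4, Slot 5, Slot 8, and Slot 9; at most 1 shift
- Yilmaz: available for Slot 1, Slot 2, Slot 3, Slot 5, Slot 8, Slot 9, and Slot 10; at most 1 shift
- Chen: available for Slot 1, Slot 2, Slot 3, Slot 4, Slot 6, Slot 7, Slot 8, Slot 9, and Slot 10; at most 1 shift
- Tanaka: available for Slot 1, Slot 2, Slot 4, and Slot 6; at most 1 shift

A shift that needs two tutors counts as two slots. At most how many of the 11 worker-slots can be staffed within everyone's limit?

Total capacity across all tutors is 2+1+1+1+1+1+1 = 8, and 11 slots are needed, so at most 8 can be filled.
An assignment achieving 8: Slot 1→Tanaka, Slot 3→Rossi+Yilmaz, Slot 5→Delgado, Slot 7→Delgado, Slot 8→Kapoor, Slot 9→Kowalski, Slot 10→Chen.
Loads: Delgado 2/2, Rossi 1/1, Kowalski 1/1, Kapoor 1/1, Yilmaz 1/1, Chen 1/1, Tanaka 1/1.

8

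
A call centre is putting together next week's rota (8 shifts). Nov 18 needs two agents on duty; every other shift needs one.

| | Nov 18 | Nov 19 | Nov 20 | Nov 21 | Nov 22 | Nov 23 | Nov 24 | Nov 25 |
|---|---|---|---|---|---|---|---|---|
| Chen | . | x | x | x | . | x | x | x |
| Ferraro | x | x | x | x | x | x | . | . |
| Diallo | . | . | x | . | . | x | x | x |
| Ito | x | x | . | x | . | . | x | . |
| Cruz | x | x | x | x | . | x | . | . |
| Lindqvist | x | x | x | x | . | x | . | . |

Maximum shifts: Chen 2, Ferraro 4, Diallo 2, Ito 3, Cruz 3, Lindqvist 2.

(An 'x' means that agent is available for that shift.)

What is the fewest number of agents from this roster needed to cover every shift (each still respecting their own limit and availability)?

9 slots to fill and no one can take more than 4, so at least ⌈9/4⌉ = 3 agents are needed.
Chen, Ferraro, and Ito alone can cover everything: Nov 18→Ferraro+Ito, Nov 19→Ferraro, Nov 20→Chen, Nov 21→Ito, Nov 22→Ferraro, Nov 23→Ferraro, Nov 24→Ito, Nov 25→Chen.

3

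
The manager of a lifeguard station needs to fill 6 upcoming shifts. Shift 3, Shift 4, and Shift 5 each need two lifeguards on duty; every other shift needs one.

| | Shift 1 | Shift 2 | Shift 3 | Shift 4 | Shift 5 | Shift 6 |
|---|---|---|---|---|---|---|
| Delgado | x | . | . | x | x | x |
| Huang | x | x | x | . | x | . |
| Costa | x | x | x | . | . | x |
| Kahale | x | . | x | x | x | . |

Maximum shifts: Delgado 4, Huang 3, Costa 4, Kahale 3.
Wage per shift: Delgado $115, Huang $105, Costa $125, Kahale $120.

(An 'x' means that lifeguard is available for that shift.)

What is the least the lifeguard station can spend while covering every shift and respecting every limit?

Shift 4 can only be covered by Delgado and Kahale, so that assignment is forced.
Picking the cheapest available lifeguard for each shift independently would cost $1005, but that ignores the shift limits.
An optimal schedule: Shift 1→Delgado, Shift 2→Huang, Shift 3→Huang+Kahale, Shift 4→Delgado+Kahale, Shift 5→Huang+Delgado, Shift 6→Delgado.
Total: 115 + 105 + 105 + 120 + 115 + 120 + 105 + 115 + 115 = $1015.

$1015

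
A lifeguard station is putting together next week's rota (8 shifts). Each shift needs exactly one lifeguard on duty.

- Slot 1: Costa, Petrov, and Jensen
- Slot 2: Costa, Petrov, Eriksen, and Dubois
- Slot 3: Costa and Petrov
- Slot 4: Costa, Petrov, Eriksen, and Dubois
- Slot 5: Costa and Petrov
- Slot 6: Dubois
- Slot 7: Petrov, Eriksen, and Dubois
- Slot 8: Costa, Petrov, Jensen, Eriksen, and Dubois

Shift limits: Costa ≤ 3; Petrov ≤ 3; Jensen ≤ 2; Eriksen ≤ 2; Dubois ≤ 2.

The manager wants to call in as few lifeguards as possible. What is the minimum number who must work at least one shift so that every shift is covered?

3

8 slots to fill and no one can take more than 3, so at least ⌈8/3⌉ = 3 lifeguards are needed.
Costa, Petrov, and Dubois alone can cover everything: Slot 1→Costa, Slot 2→Petrov, Slot 3→Costa, Slot 4→Petrov, Slot 5→Costa, Slot 6→Dubois, Slot 7→Petrov, Slot 8→Dubois.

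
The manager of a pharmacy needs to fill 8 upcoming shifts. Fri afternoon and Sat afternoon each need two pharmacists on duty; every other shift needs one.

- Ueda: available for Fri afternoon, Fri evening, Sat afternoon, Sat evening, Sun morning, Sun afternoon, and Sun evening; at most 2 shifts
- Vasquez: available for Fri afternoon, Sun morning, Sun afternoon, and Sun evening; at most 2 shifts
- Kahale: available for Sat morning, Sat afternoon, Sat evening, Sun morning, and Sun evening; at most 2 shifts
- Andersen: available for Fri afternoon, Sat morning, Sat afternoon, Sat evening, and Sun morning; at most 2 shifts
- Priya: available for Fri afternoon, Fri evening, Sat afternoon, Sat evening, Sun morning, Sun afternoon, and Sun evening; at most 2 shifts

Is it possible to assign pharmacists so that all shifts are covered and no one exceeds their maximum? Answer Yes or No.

Yes

One valid schedule: Fri afternoon→Andersen+Priya, Fri evening→Ueda, Sat morning→Kahale, Sat afternoon→Andersen+Priya, Sat evening→Kahale, Sun morning→Vasquez, Sun afternoon→Ueda, Sun evening→Vasquez.
Loads: Ueda 2/2, Vasquez 2/2, Kahale 2/2, Andersen 2/2, Priya 2/2 — all within limits.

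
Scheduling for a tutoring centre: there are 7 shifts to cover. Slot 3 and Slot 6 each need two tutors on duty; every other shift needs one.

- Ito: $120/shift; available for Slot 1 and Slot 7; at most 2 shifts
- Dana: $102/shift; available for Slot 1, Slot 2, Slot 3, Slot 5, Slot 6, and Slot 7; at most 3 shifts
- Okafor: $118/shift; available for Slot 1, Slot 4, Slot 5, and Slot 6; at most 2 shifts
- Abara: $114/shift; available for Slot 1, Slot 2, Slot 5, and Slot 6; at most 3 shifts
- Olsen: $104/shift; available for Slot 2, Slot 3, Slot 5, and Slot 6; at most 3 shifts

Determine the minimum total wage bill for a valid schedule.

Slot 3 can only be covered by Dana and Olsen, so that assignment is forced.
Slot 4 can only be covered by Okafor, so that assignment is forced.
Picking the cheapest available tutor for each shift independently would cost $938, but that ignores the shift limits.
An optimal schedule: Slot 1→Abara, Slot 2→Dana, Slot 3→Dana+Olsen, Slot 4→Okafor, Slot 5→Olsen, Slot 6→Olsen+Abara, Slot 7→Dana.
Total: 114 + 102 + 102 + 104 + 118 + 104 + 104 + 114 + 102 = $964.

$964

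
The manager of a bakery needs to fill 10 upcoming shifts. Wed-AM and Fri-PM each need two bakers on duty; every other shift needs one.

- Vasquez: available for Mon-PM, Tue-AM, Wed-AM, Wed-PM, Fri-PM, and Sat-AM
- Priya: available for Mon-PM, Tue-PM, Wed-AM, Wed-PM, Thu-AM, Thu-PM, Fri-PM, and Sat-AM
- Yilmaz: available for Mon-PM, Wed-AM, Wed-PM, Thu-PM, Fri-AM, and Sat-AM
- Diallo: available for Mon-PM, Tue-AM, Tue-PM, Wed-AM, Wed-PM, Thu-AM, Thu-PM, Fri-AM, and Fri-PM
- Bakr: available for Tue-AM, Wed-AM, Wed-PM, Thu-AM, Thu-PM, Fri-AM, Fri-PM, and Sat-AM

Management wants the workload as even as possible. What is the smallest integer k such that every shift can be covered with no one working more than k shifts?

3

With 5 bakers and 12 worker-slots to fill, someone must work at least ⌈12/5⌉ = 3 shifts, so k ≥ 3.
k = 3 works: Mon-PM→Vasquez, Tue-AM→Vasquez, Tue-PM→Priya, Wed-AM→Yilmaz+Diallo, Wed-PM→Yilmaz, Thu-AM→Priya, Thu-PM→Priya, Fri-AM→Yilmaz, Fri-PM→Diallo+Bakr, Sat-AM→Vasquez.
Loads: Vasquez 3, Priya 3, Yilmaz 3, Diallo 2, Bakr 1 — all ≤ 3.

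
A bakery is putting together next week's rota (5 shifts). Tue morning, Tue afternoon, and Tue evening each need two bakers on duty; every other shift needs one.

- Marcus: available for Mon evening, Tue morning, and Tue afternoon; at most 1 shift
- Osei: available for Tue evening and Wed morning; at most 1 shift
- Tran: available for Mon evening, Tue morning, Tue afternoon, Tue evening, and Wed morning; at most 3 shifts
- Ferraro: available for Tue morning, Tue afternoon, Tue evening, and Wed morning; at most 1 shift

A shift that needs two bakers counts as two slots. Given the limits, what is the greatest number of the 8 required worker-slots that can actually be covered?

Total capacity across all bakers is 1+1+3+1 = 6, and 8 slots are needed, so at most 6 can be filled.
An assignment achieving 6: Mon evening→Marcus, Tue morning→Tran+Ferraro, Tue afternoon→Tran, Tue evening→Osei+Tran.
Loads: Marcus 1/1, Osei 1/1, Tran 3/3, Ferraro 1/1.

6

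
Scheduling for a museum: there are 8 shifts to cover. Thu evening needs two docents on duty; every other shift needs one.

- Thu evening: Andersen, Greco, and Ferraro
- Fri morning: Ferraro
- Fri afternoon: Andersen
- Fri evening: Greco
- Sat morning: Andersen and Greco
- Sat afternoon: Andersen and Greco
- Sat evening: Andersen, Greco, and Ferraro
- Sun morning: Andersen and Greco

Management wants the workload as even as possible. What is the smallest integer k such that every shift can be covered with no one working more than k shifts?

3

With 3 docents and 9 worker-slots to fill, someone must work at least ⌈9/3⌉ = 3 shifts, so k ≥ 3.
k = 3 works: Thu evening→Greco+Ferraro, Fri morning→Ferraro, Fri afternoon→Andersen, Fri evening→Greco, Sat morning→Andersen, Sat afternoon→Andersen, Sat evening→Ferraro, Sun morning→Greco.
Loads: Andersen 3, Greco 3, Ferraro 3 — all ≤ 3.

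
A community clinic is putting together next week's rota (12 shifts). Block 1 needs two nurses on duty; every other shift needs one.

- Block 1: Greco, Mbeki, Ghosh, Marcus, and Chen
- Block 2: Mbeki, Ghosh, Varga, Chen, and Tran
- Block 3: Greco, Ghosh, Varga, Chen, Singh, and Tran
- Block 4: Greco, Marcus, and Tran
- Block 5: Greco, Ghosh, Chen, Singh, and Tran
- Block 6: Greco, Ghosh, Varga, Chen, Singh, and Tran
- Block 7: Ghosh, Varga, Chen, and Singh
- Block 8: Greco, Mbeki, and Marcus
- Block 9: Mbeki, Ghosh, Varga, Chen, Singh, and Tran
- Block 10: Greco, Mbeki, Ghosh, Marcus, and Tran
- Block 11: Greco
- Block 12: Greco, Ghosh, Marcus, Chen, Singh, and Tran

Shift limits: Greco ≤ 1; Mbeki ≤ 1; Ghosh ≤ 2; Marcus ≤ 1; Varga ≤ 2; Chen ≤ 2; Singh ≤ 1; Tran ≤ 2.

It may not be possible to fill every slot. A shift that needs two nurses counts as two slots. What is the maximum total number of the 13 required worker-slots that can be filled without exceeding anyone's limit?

Total capacity across all nurses is 1+1+2+1+2+2+1+2 = 12, and 13 slots are needed, so at most 12 can be filled.
An assignment achieving 12: Block 1→Ghosh+Chen, Block 2→Varga, Block 3→Varga, Block 4→Marcus, Block 5→Chen, Block 6→Singh, Block 7→Ghosh, Block 8→Mbeki, Block 9→Tran, Block 10→Tran, Block 11→Greco.
Loads: Greco 1/1, Mbeki 1/1, Ghosh 2/2, Marcus 1/1, Varga 2/2, Chen 2/2, Singh 1/1, Tran 2/2.

12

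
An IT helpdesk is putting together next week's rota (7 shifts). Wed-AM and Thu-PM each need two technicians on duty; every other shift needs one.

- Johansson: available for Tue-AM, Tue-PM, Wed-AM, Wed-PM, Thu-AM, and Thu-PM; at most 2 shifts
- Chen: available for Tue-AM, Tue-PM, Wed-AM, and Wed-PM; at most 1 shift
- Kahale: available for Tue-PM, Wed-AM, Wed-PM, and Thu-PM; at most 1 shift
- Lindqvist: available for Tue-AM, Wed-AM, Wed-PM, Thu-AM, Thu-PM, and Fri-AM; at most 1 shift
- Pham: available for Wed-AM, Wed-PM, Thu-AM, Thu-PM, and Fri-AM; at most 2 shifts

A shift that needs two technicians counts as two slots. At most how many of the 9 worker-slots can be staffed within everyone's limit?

Total capacity across all technicians is 2+1+1+1+2 = 7, and 9 slots are needed, so at most 7 can be filled.
An assignment achieving 7: Tue-AM→Johansson, Tue-PM→Johansson, Wed-AM→Chen, Thu-AM→Pham, Thu-PM→Kahale+Pham, Fri-AM→Lindqvist.
Loads: Johansson 2/2, Chen 1/1, Kahale 1/1, Lindqvist 1/1, Pham 2/2.

7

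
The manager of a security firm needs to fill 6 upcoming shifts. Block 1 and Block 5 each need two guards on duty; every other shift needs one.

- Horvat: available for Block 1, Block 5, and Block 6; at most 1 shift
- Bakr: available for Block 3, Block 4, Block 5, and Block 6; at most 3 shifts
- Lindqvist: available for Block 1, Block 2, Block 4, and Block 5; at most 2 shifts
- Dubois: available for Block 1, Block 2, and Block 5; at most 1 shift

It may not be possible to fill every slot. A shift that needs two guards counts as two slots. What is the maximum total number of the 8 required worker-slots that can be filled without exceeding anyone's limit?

7

Total capacity across all guards is 1+3+2+1 = 7, and 8 slots are needed, so at most 7 can be filled.
An assignment achieving 7: Block 1→Lindqvist+Dubois, Block 2→Lindqvist, Block 3→Bakr, Block 4→Bakr, Block 5→Bakr, Block 6→Horvat.
Loads: Horvat 1/1, Bakr 3/3, Lindqvist 2/2, Dubois 1/1.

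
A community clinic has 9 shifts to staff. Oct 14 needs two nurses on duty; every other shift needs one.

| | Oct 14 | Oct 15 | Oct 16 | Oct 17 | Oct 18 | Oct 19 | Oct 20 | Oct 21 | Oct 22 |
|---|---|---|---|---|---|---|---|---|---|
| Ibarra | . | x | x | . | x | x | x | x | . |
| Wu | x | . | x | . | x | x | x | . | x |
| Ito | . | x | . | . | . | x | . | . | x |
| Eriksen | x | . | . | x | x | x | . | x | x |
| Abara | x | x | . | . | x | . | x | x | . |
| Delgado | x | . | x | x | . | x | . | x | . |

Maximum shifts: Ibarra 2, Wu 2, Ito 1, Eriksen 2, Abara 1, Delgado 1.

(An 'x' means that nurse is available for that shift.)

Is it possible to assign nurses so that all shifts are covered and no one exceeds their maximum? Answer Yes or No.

Total capacity is 2+2+1+2+1+1 = 9 but 10 worker-slots are needed — infeasible.

No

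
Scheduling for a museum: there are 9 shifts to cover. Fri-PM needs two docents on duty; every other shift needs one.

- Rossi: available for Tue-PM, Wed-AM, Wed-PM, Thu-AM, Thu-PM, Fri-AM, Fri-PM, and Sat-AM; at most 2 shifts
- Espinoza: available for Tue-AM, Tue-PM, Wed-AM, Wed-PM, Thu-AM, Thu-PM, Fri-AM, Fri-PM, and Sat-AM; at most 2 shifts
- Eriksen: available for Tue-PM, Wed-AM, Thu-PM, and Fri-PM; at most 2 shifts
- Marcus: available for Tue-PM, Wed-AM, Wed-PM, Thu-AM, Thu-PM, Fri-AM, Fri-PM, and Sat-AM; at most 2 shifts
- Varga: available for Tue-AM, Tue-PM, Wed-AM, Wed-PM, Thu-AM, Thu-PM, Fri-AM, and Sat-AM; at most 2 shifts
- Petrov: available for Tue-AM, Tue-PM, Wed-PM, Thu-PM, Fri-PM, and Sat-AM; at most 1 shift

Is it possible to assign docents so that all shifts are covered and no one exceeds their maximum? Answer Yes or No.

Yes

One valid schedule: Tue-AM→Espinoza, Tue-PM→Eriksen, Wed-AM→Espinoza, Wed-PM→Marcus, Thu-AM→Rossi, Thu-PM→Varga, Fri-AM→Rossi, Fri-PM→Eriksen+Petrov, Sat-AM→Marcus.
Loads: Rossi 2/2, Espinoza 2/2, Eriksen 2/2, Marcus 2/2, Varga 1/2, Petrov 1/1 — all within limits.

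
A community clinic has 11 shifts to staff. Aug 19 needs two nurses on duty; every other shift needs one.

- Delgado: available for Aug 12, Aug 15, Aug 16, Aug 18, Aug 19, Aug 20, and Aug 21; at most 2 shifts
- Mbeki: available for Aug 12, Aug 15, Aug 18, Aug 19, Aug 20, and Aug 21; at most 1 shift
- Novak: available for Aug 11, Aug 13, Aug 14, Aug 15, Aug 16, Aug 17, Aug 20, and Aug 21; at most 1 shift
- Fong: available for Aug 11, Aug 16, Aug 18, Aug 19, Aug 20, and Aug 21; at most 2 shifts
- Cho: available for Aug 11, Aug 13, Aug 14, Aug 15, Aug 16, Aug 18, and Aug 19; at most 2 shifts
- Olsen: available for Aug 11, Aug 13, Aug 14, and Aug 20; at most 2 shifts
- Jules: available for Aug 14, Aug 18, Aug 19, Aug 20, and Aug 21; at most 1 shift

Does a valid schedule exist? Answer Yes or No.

Total capacity is 2+1+1+2+2+2+1 = 11 but 12 worker-slots are needed — infeasible.

No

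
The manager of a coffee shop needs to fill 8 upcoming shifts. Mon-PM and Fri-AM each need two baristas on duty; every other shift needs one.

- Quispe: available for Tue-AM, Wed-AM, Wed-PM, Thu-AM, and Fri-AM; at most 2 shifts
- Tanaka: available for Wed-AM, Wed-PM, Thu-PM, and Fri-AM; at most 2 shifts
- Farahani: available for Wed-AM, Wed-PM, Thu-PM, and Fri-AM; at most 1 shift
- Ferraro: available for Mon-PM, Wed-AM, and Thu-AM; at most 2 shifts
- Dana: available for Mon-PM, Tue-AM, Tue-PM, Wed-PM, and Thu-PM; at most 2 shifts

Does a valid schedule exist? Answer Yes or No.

No

Total capacity is 2+2+1+2+2 = 9 but 10 worker-slots are needed — infeasible.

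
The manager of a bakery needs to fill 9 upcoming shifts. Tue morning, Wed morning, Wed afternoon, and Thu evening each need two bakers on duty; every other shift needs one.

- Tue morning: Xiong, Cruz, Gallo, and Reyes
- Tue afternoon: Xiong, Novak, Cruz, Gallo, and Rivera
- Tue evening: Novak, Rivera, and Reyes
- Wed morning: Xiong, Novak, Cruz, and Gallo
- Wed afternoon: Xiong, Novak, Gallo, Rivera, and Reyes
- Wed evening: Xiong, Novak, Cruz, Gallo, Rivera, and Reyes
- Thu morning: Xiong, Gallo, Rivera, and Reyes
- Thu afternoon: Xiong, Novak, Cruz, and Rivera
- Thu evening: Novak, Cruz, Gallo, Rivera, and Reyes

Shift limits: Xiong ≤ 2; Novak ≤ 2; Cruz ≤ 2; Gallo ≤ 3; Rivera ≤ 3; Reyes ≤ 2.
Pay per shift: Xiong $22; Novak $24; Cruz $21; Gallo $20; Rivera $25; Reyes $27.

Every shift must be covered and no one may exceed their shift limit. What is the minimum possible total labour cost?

Picking the cheapest available baker for each shift independently would cost $270, but that ignores the shift limits.
An optimal schedule: Tue morning→Gallo+Cruz, Tue afternoon→Gallo, Tue evening→Novak, Wed morning→Xiong+Novak, Wed afternoon→Xiong+Rivera, Wed evening→Rivera, Thu morning→Gallo, Thu afternoon→Cruz, Thu evening→Rivera+Reyes.
Total: 20 + 21 + 20 + 24 + 22 + 24 + 22 + 25 + 25 + 20 + 21 + 25 + 27 = $296.

$296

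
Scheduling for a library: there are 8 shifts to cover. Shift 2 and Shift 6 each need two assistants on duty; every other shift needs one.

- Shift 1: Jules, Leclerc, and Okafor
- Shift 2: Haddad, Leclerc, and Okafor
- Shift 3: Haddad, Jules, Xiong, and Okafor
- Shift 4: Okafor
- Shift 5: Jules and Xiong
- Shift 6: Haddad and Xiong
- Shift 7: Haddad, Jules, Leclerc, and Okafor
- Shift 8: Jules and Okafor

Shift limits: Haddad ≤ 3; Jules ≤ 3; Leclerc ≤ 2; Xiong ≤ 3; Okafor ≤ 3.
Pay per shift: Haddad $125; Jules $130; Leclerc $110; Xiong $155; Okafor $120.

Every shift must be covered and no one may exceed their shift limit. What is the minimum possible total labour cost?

Shift 4 can only be covered by Okafor, so that assignment is forced.
Shift 6 can only be covered by Haddad and Xiong, so that assignment is forced.
Picking the cheapest available assistant for each shift independently would cost $1220, but that ignores the shift limits.
An optimal schedule: Shift 1→Leclerc, Shift 2→Leclerc+Okafor, Shift 3→Haddad, Shift 4→Okafor, Shift 5→Jules, Shift 6→Haddad+Xiong, Shift 7→Haddad, Shift 8→Okafor.
Total: 110 + 110 + 120 + 125 + 120 + 130 + 125 + 155 + 125 + 120 = $1240.

$1240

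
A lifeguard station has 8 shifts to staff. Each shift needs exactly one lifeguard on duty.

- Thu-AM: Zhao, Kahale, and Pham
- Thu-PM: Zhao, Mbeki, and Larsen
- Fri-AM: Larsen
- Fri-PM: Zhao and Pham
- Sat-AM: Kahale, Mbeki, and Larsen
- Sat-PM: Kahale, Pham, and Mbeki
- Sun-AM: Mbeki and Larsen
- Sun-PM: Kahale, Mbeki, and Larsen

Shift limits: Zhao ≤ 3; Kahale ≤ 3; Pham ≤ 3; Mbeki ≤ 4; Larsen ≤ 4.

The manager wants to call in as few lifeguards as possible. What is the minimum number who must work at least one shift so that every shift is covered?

3

8 slots to fill and no one can take more than 4, so at least ⌈8/4⌉ = 2 lifeguards are needed.
No set of 2 lifeguards can cover every shift (each such set leaves at least one shift with no one available or exceeds a cap).
Zhao, Kahale, and Larsen alone can cover everything: Thu-AM→Zhao, Thu-PM→Zhao, Fri-AM→Larsen, Fri-PM→Zhao, Sat-AM→Kahale, Sat-PM→Kahale, Sun-AM→Larsen, Sun-PM→Kahale.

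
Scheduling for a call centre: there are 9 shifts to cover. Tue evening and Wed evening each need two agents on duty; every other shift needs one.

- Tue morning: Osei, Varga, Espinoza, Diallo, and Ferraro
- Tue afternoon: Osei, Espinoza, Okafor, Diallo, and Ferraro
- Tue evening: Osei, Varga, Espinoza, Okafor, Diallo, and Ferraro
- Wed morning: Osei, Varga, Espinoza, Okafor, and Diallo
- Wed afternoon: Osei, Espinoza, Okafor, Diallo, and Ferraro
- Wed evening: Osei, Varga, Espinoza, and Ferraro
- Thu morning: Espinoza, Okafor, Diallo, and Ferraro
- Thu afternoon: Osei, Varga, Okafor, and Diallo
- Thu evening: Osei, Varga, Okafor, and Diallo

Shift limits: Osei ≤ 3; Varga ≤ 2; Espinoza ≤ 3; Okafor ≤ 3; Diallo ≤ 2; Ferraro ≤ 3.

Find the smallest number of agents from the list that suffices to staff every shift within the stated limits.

4

11 slots to fill and no one can take more than 3, so at least ⌈11/3⌉ = 4 agents are needed.
Osei, Varga, Espinoza, and Okafor alone can cover everything: Tue morning→Osei, Tue afternoon→Osei, Tue evening→Espinoza+Okafor, Wed morning→Okafor, Wed afternoon→Osei, Wed evening→Varga+Espinoza, Thu morning→Espinoza, Thu afternoon→Varga, Thu evening→Okafor.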